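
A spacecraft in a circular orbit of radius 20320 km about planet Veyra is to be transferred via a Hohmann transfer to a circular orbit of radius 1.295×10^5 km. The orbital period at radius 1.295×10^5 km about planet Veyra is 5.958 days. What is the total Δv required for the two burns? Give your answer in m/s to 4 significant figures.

From Kepler's third law T² = 4π²r³/μ at r = 1.295×10^5 km, T = 5.958 days = 5.958 × 86400 s = 5.147712×10^5 s: μ = 4π²r³/T² = 3.23549×10^5 km³/s².
Semi-major axis of the transfer orbit: a_t = (20320 + 1.295×10^5)/2 = 74910 km.
At r₁ the circular-orbit speed is v₁ = √(μ/r₁) = 3.9903 km/s.
Transfer-orbit speed at r₁ (vis-viva): v_p = √[μ(2/r₁ − 1/a_t)] = 5.2465 km/s.
First burn Δv₁ = |v_p − v₁| = 1.2562 km/s.
Circular speed at r₂: v₂ = √(μ/r₂) = 1.58065 km/s.
Transfer-orbit speed at r₂: v_a = √[μ(2/r₂ − 1/a_t)] = 0.823242 km/s.
Second burn Δv₂ = |v₂ − v_a| = 0.75741 km/s.
Total Δv = Δv₁ + Δv₂ = 2.014 km/s.

Δv = 2014 m/s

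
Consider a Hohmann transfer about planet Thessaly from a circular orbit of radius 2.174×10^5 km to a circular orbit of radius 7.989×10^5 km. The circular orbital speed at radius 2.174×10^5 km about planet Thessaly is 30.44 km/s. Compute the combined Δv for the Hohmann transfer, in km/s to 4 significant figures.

From the circular-orbit relation v² = μ/r at r = 2.174×10^5 km: μ = v²r = (30.44)² × 2.174×10^5 = 2.01441×10^8 km³/s².
Transfer-ellipse semi-major axis a_t = (r₁ + r₂)/2 = (2.174×10^5 + 7.989×10^5)/2 = 5.0815×10^5 km.
Circular speed at r₁: v₁ = √(μ/r₁) = √(2.01441×10^8/2.174×10^5) = 30.440 km/s.
On the transfer ellipse at r₁, v² = μ(2/r − 1/a) gives v_p = √[μ(2/r₁ − 1/a_t)] = 38.168 km/s.
First burn Δv₁ = |v_p − v₁| = 7.728 km/s.
At r₂, v₂ = √(μ/r₂) = 15.879 km/s.
Transfer-orbit speed at r₂: v_a = √[μ(2/r₂ − 1/a_t)] = 10.386 km/s.
Second burn Δv₂ = |v₂ − v_a| = 5.493 km/s.
Δv = Δv₁ + Δv₂ = 7.728 + 5.493 = 13.22 km/s.

Δv = 13.22 km/s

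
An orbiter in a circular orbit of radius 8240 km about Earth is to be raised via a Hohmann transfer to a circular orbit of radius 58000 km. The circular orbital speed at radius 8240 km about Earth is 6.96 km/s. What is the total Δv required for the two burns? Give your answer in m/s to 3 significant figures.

From the circular-orbit relation v² = μ/r at r = 8240 km: μ = v²r = (6.96)² × 8240 = 3.99159×10^5 km³/s².
Transfer-ellipse semi-major axis a_t = (r₁ + r₂)/2 = (8240 + 58000)/2 = 33120 km.
Circular speed at r₁: v₁ = √(μ/r₁) = √(3.99159×10^5/8240) = 6.960 km/s.
Transfer-orbit speed at r₁ (vis-viva equation): v_p = √[μ(2/r₁ − 1/a_t)] = 9.210 km/s.
First burn Δv₁ = |v_p − v₁| = 2.250 km/s.
At r₂, v₂ = √(μ/r₂) = 2.6234 km/s.
Transfer-orbit speed at r₂: v_a = √[μ(2/r₂ − 1/a_t)] = 1.3085 km/s.
Second burn Δv₂ = |v₂ − v_a| = 1.315 km/s.
Δv = Δv₁ + Δv₂ = 2.250 + 1.315 = 3.565 km/s.

Δv = 3570 m/s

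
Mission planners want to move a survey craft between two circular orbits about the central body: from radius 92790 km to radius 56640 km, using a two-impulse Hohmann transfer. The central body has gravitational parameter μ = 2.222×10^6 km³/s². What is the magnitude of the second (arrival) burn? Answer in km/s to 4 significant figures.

Δv₂ = 0.7166 km/s

Transfer-ellipse semi-major axis a_t = (r₁ + r₂)/2 = (92790 + 56640)/2 = 74715 km.
Circular speed at r = 56640 km: v_c = √(μ/r) = 6.2634 km/s.
Vis-viva on the transfer ellipse at r = 56640 km gives v_t = √[μ(2/r − 1/a_t)] = 6.9800 km/s.
Δv₂ = |v_t − v_c| = |6.9800 − 6.2634| = 0.7166 km/s.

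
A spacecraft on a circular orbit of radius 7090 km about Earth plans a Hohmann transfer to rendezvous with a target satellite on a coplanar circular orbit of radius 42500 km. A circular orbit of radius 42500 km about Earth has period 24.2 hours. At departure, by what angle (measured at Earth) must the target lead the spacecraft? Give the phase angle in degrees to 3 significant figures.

φ = 99.8°

From Kepler's third law T² = 4π²r³/μ at r = 42500 km, T = 24.2 hours = 24.2 × 3600 s = 87120 s: μ = 4π²r³/T² = 3.99292×10^5 km³/s².
Semi-major axis of the transfer orbit: a_t = (7090 + 42500)/2 = 24795 km.
Transfer time t = π√(a_t³/μ) = 19410 s.
Target angular speed ω₂ = √(μ/r₂³) = 7.212×10^-5 rad/s.
Angle swept by the target during transfer: ω₂·t = 1.400 rad = 80.21°.
The spacecraft traverses 180° on the transfer ellipse, so the target must lead by 180° − 80.21° = 99.8°.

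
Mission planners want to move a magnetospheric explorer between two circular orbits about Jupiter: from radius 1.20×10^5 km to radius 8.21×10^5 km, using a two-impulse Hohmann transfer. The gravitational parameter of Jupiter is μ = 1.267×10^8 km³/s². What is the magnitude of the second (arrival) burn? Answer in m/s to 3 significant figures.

Transfer-ellipse semi-major axis a_t = (r₁ + r₂)/2 = (1.200×10^5 + 8.210×10^5)/2 = 4.705×10^5 km.
Circular speed at r = 8.210×10^5 km: v_c = √(μ/r) = 12.423 km/s.
Vis-viva on the transfer ellipse at r = 8.210×10^5 km gives v_t = √[μ(2/r − 1/a_t)] = 6.2738 km/s.
Δv₂ = |v_t − v_c| = |6.2738 − 12.423| = 6.149 km/s.

Δv₂ = 6150 m/s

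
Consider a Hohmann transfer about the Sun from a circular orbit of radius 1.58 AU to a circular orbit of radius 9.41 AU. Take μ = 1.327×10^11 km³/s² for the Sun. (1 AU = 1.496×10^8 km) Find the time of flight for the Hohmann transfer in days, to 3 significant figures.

In km: r₁ = 1.58 × 1.496×10^8 = 2.36368×10^8 km; r₂ = 9.41 × 1.496×10^8 = 1.407736×10^9 km.
Transfer-ellipse semi-major axis a_t = (r₁ + r₂)/2 = (2.36368×10^8 + 1.407736×10^9)/2 = 8.22052×10^8 km.
Half the transfer-orbit period gives t = π√(a_t³/μ) = 2.033×10^8 s.
Converting: 2.033×10^8 s ÷ 86400 s/day = 2350 days.

t = 2350 days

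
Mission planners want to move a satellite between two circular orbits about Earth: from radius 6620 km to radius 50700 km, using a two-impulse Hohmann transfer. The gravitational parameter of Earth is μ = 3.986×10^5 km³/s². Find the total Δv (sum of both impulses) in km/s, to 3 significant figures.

Transfer-ellipse semi-major axis a_t = (r₁ + r₂)/2 = (6620 + 50700)/2 = 28660 km.
Circular speed at r₁: v₁ = √(μ/r₁) = √(3.986×10^5/6620) = 7.7596 km/s.
On the transfer ellipse at r₁, vis-viva equation gives v_p = √[μ(2/r₁ − 1/a_t)] = 10.321 km/s.
First burn Δv₁ = |v_p − v₁| = 2.561 km/s.
Circular speed at r₂: v₂ = √(μ/r₂) = 2.804 km/s.
Transfer-orbit speed at r₂: v_a = √[μ(2/r₂ − 1/a_t)] = 1.348 km/s.
Second burn Δv₂ = |v₂ − v_a| = 1.456 km/s.
Total Δv = Δv₁ + Δv₂ = 4.017 km/s.

Δv = 4.02 km/s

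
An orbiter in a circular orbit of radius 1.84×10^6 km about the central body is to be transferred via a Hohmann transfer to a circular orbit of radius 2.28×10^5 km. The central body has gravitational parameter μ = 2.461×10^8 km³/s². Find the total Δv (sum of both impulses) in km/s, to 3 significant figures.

The Hohmann ellipse has a_t = (r₁ + r₂)/2 = 1.034×10^6 km.
At r₁ the circular-orbit speed is v₁ = √(μ/r₁) = 11.56503 km/s.
On the transfer ellipse at r₁, vis-viva equation gives v_a = √[μ(2/r₁ − 1/a_t)] = 5.430678 km/s.
First burn Δv₁ = |v_a − v₁| = 6.1344 km/s.
Circular speed at r₂: v₂ = √(μ/r₂) = 32.854 km/s.
Transfer-orbit speed at r₂: v_p = √[μ(2/r₂ − 1/a_t)] = 43.827 km/s.
Second burn Δv₂ = |v₂ − v_p| = 10.973 km/s.
Δv = Δv₁ + Δv₂ = 6.1344 + 10.973 = 17.11 km/s.

Δv = 17.1 km/s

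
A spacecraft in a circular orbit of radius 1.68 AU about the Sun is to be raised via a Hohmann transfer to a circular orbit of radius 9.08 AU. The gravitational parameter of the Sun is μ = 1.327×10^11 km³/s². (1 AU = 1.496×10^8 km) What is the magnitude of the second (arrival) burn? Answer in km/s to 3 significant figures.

Δv₂ = 4.36 km/s

In km: r₁ = 1.68 × 1.496×10^8 = 2.51328×10^8 km; r₂ = 9.08 × 1.496×10^8 = 1.358368×10^9 km.
The Hohmann ellipse has a_t = (r₁ + r₂)/2 = 8.04848×10^8 km.
Circular speed at r = 1.358368×10^9 km: v_c = √(μ/r) = 9.884 km/s.
Transfer-orbit speed at the same r (vis-viva, a = a_t): v_t = √[μ(2/r − 1/a_t)] = 5.523 km/s.
Δv₂ = |v_t − v_c| = |5.523 − 9.884| = 4.361 km/s.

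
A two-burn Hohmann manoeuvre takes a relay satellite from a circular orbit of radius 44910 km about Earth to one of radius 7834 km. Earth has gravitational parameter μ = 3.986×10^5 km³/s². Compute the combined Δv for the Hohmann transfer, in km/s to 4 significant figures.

Δv = 3.531 km/s

The Hohmann ellipse has a_t = (r₁ + r₂)/2 = 26372 km.
At r₁ the circular-orbit speed is v₁ = √(μ/r₁) = 2.97918 km/s.
On the transfer ellipse at r₁, vis-viva gives v_a = √[μ(2/r₁ − 1/a_t)] = 1.62374 km/s.
First burn Δv₁ = |v_a − v₁| = 1.3554 km/s.
At r₂, v₂ = √(μ/r₂) = 7.13308 km/s.
Transfer-orbit speed at r₂: v_p = √[μ(2/r₂ − 1/a_t)] = 9.30844 km/s.
Second burn Δv₂ = |v₂ − v_p| = 2.1754 km/s.
Δv = Δv₁ + Δv₂ = 1.3554 + 2.1754 = 3.531 km/s.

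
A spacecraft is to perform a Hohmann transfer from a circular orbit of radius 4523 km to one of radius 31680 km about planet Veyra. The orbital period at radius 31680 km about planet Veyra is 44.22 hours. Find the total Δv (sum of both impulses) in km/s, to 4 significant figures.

From Kepler's third law T² = 4π²r³/μ at r = 31680 km, T = 44.22 hours = 44.22 × 3600 s = 1.59192×10^5 s: μ = 4π²r³/T² = 49530.5 km³/s².
Transfer-ellipse semi-major axis a_t = (r₁ + r₂)/2 = (4523 + 31680)/2 = 18101.5 km.
At r₁ the circular-orbit speed is v₁ = √(μ/r₁) = 3.309 km/s.
Transfer-orbit speed at r₁ (vis-viva equation): v_p = √[μ(2/r₁ − 1/a_t)] = 4.378 km/s.
First burn Δv₁ = |v_p − v₁| = 1.069 km/s.
At r₂, v₂ = √(μ/r₂) = 1.2504 km/s.
Transfer-orbit speed at r₂: v_a = √[μ(2/r₂ − 1/a_t)] = 0.62503 km/s.
Second burn Δv₂ = |v₂ − v_a| = 0.6254 km/s.
Δv = Δv₁ + Δv₂ = 1.069 + 0.6254 = 1.694 km/s.

Δv = 1.694 km/s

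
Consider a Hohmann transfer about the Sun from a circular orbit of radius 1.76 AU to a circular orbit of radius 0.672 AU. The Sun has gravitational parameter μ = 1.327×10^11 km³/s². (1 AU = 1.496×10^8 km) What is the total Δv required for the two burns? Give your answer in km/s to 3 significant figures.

In km: r₁ = 1.76 × 1.496×10^8 = 2.63296×10^8 km; r₂ = 0.672 × 1.496×10^8 = 1.005312×10^8 km.
Semi-major axis of the transfer orbit: a_t = (2.63296×10^8 + 1.005312×10^8)/2 = 1.819136×10^8 km.
Circular speed at r₁: v₁ = √(μ/r₁) = √(1.327×10^11/2.63296×10^8) = 22.450 km/s.
Transfer-orbit speed at r₁ (vis-viva): v_a = √[μ(2/r₁ − 1/a_t)] = 16.689 km/s.
First burn Δv₁ = |v_a − v₁| = 5.761 km/s.
At r₂, v₂ = √(μ/r₂) = 36.3316 km/s.
Transfer-orbit speed at r₂: v_p = √[μ(2/r₂ − 1/a_t)] = 43.7094 km/s.
Second burn Δv₂ = |v₂ − v_p| = 7.378 km/s.
Δv = Δv₁ + Δv₂ = 5.761 + 7.378 = 13.14 km/s.

Δv = 13.1 km/s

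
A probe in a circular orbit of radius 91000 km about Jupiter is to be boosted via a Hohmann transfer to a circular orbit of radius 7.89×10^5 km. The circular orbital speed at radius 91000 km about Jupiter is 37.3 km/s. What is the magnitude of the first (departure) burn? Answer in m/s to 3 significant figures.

From the circular-orbit relation v² = μ/r at r = 91000 km: μ = v²r = (37.3)² × 91000 = 1.26607×10^8 km³/s².
Transfer-ellipse semi-major axis a_t = (r₁ + r₂)/2 = (91000 + 7.890×10^5)/2 = 4.400×10^5 km.
Circular speed at r = 91000 km: v_c = √(μ/r) = 37.30 km/s.
Transfer-orbit speed at the same r (vis-viva, a = a_t): v_t = √[μ(2/r − 1/a_t)] = 49.95 km/s.
Δv₁ = |v_t − v_c| = |49.95 − 37.30| = 12.65 km/s.

Δv₁ = 12600 m/s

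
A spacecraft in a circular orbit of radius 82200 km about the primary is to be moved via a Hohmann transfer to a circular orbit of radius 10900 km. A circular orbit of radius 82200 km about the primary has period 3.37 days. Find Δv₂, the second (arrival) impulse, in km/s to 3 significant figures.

From Kepler's third law T² = 4π²r³/μ at r = 82200 km, T = 3.37 days = 3.37 × 86400 s = 2.91168×10^5 s: μ = 4π²r³/T² = 2.58635×10^5 km³/s².
The Hohmann ellipse has a_t = (r₁ + r₂)/2 = 46550 km.
On the circular orbit at r = 10900 km, v_c = √(μ/r) = 4.871 km/s.
Vis-viva on the transfer ellipse at r = 10900 km gives v_t = √[μ(2/r − 1/a_t)] = 6.473 km/s.
Δv₂ = |v_t − v_c| = |6.473 − 4.871| = 1.602 km/s.

Δv₂ = 1.60 km/s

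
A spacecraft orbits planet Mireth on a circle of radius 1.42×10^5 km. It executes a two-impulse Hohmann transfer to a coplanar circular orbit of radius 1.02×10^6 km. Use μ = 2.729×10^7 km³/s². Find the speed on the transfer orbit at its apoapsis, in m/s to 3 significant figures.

v = 2560 m/s

Semi-major axis of the transfer orbit: a_t = (1.420×10^5 + 1.020×10^6)/2 = 5.810×10^5 km.
The apoapsis of the transfer ellipse is at r = 1.020×10^6 km.
Vis-viva: v = √[μ(2/r − 1/a_t)] = √[2.729×10^7 × (2/1.020×10^6 − 1/5.810×10^5)] = 2.557 km/s.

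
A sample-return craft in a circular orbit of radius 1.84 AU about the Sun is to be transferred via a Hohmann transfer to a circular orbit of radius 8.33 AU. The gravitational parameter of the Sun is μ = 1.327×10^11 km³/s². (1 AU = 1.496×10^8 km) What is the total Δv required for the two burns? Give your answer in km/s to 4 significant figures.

Δv = 10.26 km/s

In km: r₁ = 1.84 × 1.496×10^8 = 2.75264×10^8 km; r₂ = 8.33 × 1.496×10^8 = 1.246168×10^9 km.
The Hohmann ellipse has a_t = (r₁ + r₂)/2 = 7.60716×10^8 km.
Circular speed at r₁: v₁ = √(μ/r₁) = √(1.327×10^11/2.75264×10^8) = 21.956 km/s.
On the transfer ellipse at r₁, vis-viva equation gives v_p = √[μ(2/r₁ − 1/a_t)] = 28.102 km/s.
First burn Δv₁ = |v_p − v₁| = 6.146 km/s.
At r₂, v₂ = √(μ/r₂) = 10.319 km/s.
Transfer-orbit speed at r₂: v_a = √[μ(2/r₂ − 1/a_t)] = 6.2074 km/s.
Second burn Δv₂ = |v₂ − v_a| = 4.112 km/s.
Total Δv = Δv₁ + Δv₂ = 10.26 km/s.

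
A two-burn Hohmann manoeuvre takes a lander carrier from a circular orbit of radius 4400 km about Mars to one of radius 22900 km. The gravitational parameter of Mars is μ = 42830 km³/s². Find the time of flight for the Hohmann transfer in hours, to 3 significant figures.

The Hohmann ellipse has a_t = (r₁ + r₂)/2 = 13650 km.
Half the transfer-orbit period gives t = π√(a_t³/μ) = 24209 s.
Converting: 24209 s ÷ 3600 s/hour = 6.72 hours.

t = 6.72 hours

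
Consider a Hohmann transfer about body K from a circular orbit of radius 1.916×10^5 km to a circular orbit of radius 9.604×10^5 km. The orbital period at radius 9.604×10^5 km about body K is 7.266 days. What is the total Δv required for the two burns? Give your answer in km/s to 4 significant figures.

From Kepler's third law T² = 4π²r³/μ at r = 9.604×10^5 km, T = 7.266 days = 7.266 × 86400 s = 6.277824×10^5 s: μ = 4π²r³/T² = 8.87356×10^7 km³/s².
Transfer-ellipse semi-major axis a_t = (r₁ + r₂)/2 = (1.916×10^5 + 9.604×10^5)/2 = 5.760×10^5 km.
Circular speed at r₁: v₁ = √(μ/r₁) = √(8.87356×10^7/1.916×10^5) = 21.5204 km/s.
Transfer-orbit speed at r₁ (v² = μ(2/r − 1/a)): v_p = √[μ(2/r₁ − 1/a_t)] = 27.7886 km/s.
First burn Δv₁ = |v_p − v₁| = 6.268 km/s.
Circular speed at r₂: v₂ = √(μ/r₂) = 9.612 km/s.
Transfer-orbit speed at r₂: v_a = √[μ(2/r₂ − 1/a_t)] = 5.544 km/s.
Second burn Δv₂ = |v₂ − v_a| = 4.068 km/s.
Δv = Δv₁ + Δv₂ = 6.268 + 4.068 = 10.34 km/s.

Δv = 10.34 km/s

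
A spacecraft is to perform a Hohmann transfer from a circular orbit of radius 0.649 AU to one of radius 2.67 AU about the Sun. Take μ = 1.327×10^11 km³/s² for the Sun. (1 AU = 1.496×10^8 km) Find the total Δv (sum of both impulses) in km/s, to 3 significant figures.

In km: r₁ = 0.649 × 1.496×10^8 = 9.70904×10^7 km; r₂ = 2.67 × 1.496×10^8 = 3.99432×10^8 km.
The Hohmann ellipse has a_t = (r₁ + r₂)/2 = 2.482612×10^8 km.
At r₁ the circular-orbit speed is v₁ = √(μ/r₁) = 36.970 km/s.
Transfer-orbit speed at r₁ (vis-viva equation): v_p = √[μ(2/r₁ − 1/a_t)] = 46.894 km/s.
First burn Δv₁ = |v_p − v₁| = 9.924 km/s.
Circular speed at r₂: v₂ = √(μ/r₂) = 18.227 km/s.
Transfer-orbit speed at r₂: v_a = √[μ(2/r₂ − 1/a_t)] = 11.399 km/s.
Second burn Δv₂ = |v₂ − v_a| = 6.828 km/s.
Δv = Δv₁ + Δv₂ = 9.924 + 6.828 = 16.75 km/s.

Δv = 16.8 km/s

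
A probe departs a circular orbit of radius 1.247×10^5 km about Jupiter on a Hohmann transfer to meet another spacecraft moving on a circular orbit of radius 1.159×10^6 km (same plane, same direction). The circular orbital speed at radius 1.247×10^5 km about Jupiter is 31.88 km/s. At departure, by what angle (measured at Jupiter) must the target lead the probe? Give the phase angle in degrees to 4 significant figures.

φ = 105.8°

From the circular-orbit relation v² = μ/r at r = 1.247×10^5 km: μ = v²r = (31.88)² × 1.247×10^5 = 1.26737×10^8 km³/s².
The Hohmann ellipse has a_t = (r₁ + r₂)/2 = 6.4185×10^5 km.
Transfer time t = π√(a_t³/μ) = 1.435×10^5 s.
Target angular speed ω₂ = √(μ/r₂³) = 9.022×10^-6 rad/s.
Angle swept by the target during transfer: ω₂·t = 1.2947 rad = 74.18°.
The probe traverses 180° on the transfer ellipse, so the target must lead by 180° − 74.18° = 105.8°.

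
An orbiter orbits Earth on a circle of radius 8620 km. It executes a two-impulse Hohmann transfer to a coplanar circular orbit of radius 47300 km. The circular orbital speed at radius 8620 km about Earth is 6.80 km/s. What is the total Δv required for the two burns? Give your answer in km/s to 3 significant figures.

Δv = 3.34 km/s

From the circular-orbit relation v² = μ/r at r = 8620 km: μ = v²r = (6.80)² × 8620 = 3.98589×10^5 km³/s².
Transfer-ellipse semi-major axis a_t = (r₁ + r₂)/2 = (8620 + 47300)/2 = 27960 km.
At r₁ the circular-orbit speed is v₁ = √(μ/r₁) = 6.8000 km/s.
On the transfer ellipse at r₁, vis-viva equation gives v_p = √[μ(2/r₁ − 1/a_t)] = 8.8445 km/s.
First burn Δv₁ = |v_p − v₁| = 2.0445 km/s.
At r₂, v₂ = √(μ/r₂) = 2.9029 km/s.
Transfer-orbit speed at r₂: v_a = √[μ(2/r₂ − 1/a_t)] = 1.6118 km/s.
Second burn Δv₂ = |v₂ − v_a| = 1.2911 km/s.
Total Δv = Δv₁ + Δv₂ = 3.336 km/s.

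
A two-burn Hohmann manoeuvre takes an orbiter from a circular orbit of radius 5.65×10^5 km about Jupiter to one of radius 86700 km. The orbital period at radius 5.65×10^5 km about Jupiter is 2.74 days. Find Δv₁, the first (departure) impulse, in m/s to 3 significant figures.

From Kepler's third law T² = 4π²r³/μ at r = 5.65×10^5 km, T = 2.74 days = 2.74 × 86400 s = 2.36736×10^5 s: μ = 4π²r³/T² = 1.27051×10^8 km³/s².
Semi-major axis of the transfer orbit: a_t = (5.650×10^5 + 86700)/2 = 3.2585×10^5 km.
On the circular orbit at r = 5.650×10^5 km, v_c = √(μ/r) = 14.996 km/s.
Transfer-orbit speed at the same r (vis-viva, a = a_t): v_t = √[μ(2/r − 1/a_t)] = 7.7351 km/s.
Δv₁ = |v_t − v_c| = |7.7351 − 14.996| = 7.261 km/s.

Δv₁ = 7260 m/s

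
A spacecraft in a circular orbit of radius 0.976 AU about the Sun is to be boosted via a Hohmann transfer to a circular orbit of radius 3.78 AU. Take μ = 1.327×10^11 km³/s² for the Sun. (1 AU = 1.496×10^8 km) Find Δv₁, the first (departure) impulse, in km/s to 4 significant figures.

Δv₁ = 7.862 km/s

In km: r₁ = 0.976 × 1.496×10^8 = 1.460096×10^8 km; r₂ = 3.78 × 1.496×10^8 = 5.65488×10^8 km.
The Hohmann ellipse has a_t = (r₁ + r₂)/2 = 3.557488×10^8 km.
Circular speed at r = 1.460096×10^8 km: v_c = √(μ/r) = 30.147 km/s.
Vis-viva on the transfer ellipse at r = 1.460096×10^8 km gives v_t = √[μ(2/r − 1/a_t)] = 38.009 km/s.
Δv₁ = |v_t − v_c| = |38.009 − 30.147| = 7.862 km/s.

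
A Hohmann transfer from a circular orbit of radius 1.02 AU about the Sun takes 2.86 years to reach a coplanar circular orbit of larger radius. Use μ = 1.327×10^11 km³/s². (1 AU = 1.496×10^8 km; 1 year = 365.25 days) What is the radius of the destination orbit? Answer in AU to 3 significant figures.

r₂ = 5.38 AU

In km: r₁ = 1.02 × 1.496×10^8 = 1.52592×10^8 km.
Transfer time t = 2.86 years × 365.25 × 86400 s = 9.0254736×10^7 s, and t = π√(a_t³/μ).
So a_t = (μ t²/π²)^(1/3) = (1.327×10^11 × (9.0254736×10^7)² / π²)^(1/3) = 4.7845×10^8 km.
Since a_t = (r₁ + r₂)/2, r₂ = 2a_t − r₁ = 2×4.7845×10^8 − 1.52592×10^8 = 8.04308×10^8 km.
In AU: r₂ = 8.04308×10^8 / 1.496×10^8 = 5.38 AU.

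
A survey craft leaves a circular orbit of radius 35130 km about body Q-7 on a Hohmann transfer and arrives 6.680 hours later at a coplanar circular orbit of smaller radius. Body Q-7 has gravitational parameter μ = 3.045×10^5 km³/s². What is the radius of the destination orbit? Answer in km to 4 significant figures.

Transfer time t = 6.680 hours = 24048 s, and t = π√(a_t³/μ).
So a_t = (μ t²/π²)^(1/3) = (3.045×10^5 × (24048)² / π²)^(1/3) = 26131 km.
Since a_t = (r₁ + r₂)/2, r₂ = 2a_t − r₁ = 2×26131 − 35130 = 17132 km.

r₂ = 17130 km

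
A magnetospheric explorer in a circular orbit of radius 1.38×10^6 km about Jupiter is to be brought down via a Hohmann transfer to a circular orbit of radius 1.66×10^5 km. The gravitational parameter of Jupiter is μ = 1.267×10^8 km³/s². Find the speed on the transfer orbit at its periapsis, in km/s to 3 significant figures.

v = 36.9 km/s

Transfer-ellipse semi-major axis a_t = (r₁ + r₂)/2 = (1.380×10^6 + 1.660×10^5)/2 = 7.730×10^5 km.
At periapsis, r = 1.660×10^5 km.
Vis-viva: v = √[μ(2/r − 1/a_t)] = √[1.267×10^8 × (2/1.660×10^5 − 1/7.730×10^5)] = 36.91 km/s.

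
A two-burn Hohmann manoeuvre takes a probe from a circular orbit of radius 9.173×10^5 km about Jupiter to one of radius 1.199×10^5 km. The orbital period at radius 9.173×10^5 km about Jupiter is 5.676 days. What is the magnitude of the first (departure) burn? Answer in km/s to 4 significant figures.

Δv₁ = 6.102 km/s

From Kepler's third law T² = 4π²r³/μ at r = 9.173×10^5 km, T = 5.676 days = 5.676 × 86400 s = 4.904064×10^5 s: μ = 4π²r³/T² = 1.26701×10^8 km³/s².
Semi-major axis of the transfer orbit: a_t = (9.173×10^5 + 1.199×10^5)/2 = 5.186×10^5 km.
Circular speed at r = 9.173×10^5 km: v_c = √(μ/r) = 11.753 km/s.
Vis-viva on the transfer ellipse at r = 9.173×10^5 km gives v_t = √[μ(2/r − 1/a_t)] = 5.6510 km/s.
Δv₁ = |v_t − v_c| = |5.6510 − 11.753| = 6.102 km/s.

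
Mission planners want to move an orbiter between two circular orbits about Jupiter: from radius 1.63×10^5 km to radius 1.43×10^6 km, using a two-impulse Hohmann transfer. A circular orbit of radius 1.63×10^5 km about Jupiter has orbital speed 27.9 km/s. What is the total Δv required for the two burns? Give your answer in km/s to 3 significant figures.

From the circular-orbit relation v² = μ/r at r = 1.63×10^5 km: μ = v²r = (27.9)² × 1.63×10^5 = 1.26881×10^8 km³/s².
Transfer-ellipse semi-major axis a_t = (r₁ + r₂)/2 = (1.630×10^5 + 1.430×10^6)/2 = 7.965×10^5 km.
Circular speed at r₁: v₁ = √(μ/r₁) = √(1.26881×10^8/1.630×10^5) = 27.900 km/s.
Transfer-orbit speed at r₁ (vis-viva equation): v_p = √[μ(2/r₁ − 1/a_t)] = 37.383 km/s.
First burn Δv₁ = |v_p − v₁| = 9.483 km/s.
Circular speed at r₂: v₂ = √(μ/r₂) = 9.4195 km/s.
Transfer-orbit speed at r₂: v_a = √[μ(2/r₂ − 1/a_t)] = 4.2612 km/s.
Second burn Δv₂ = |v₂ − v_a| = 5.158 km/s.
Total Δv = Δv₁ + Δv₂ = 14.64 km/s.

Δv = 14.6 km/s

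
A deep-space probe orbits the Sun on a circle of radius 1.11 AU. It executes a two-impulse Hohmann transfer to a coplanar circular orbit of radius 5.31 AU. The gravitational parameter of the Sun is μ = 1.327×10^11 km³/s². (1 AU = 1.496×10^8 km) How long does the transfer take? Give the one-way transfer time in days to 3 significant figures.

In km: r₁ = 1.11 × 1.496×10^8 = 1.66056×10^8 km; r₂ = 5.31 × 1.496×10^8 = 7.94376×10^8 km.
Transfer-ellipse semi-major axis a_t = (r₁ + r₂)/2 = (1.66056×10^8 + 7.94376×10^8)/2 = 4.80216×10^8 km.
Half the transfer-orbit period gives t = π√(a_t³/μ) = 9.075×10^7 s.
Converting: 9.075×10^7 s ÷ 86400 s/day = 1050 days.

t = 1050 days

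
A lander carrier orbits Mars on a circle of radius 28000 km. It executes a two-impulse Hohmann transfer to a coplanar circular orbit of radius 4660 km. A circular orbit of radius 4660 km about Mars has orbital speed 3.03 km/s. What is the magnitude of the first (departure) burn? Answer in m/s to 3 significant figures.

Δv₁ = 576 m/s

From the circular-orbit relation v² = μ/r at r = 4660 km: μ = v²r = (3.03)² × 4660 = 42783.0 km³/s².
Transfer-ellipse semi-major axis a_t = (r₁ + r₂)/2 = (28000 + 4660)/2 = 16330 km.
Circular speed at r = 28000 km: v_c = √(μ/r) = 1.2361 km/s.
Vis-viva on the transfer ellipse at r = 28000 km gives v_t = √[μ(2/r − 1/a_t)] = 0.66032 km/s.
Δv₁ = |v_t − v_c| = |0.66032 − 1.2361| = 0.5758 km/s.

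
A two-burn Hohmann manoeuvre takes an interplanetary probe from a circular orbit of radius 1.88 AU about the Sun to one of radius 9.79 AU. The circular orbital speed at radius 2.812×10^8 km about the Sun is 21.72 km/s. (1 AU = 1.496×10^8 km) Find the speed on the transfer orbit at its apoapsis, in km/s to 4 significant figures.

v = 5.402 km/s

From the circular-orbit relation v² = μ/r at r = 2.812×10^8 km: μ = v²r = (21.72)² × 2.812×10^8 = 1.32658×10^11 km³/s².
In km: r₁ = 1.88 × 1.496×10^8 = 2.81248×10^8 km; r₂ = 9.79 × 1.496×10^8 = 1.464584×10^9 km.
Semi-major axis of the transfer orbit: a_t = (2.81248×10^8 + 1.464584×10^9)/2 = 8.72916×10^8 km.
The apoapsis of the transfer ellipse is at r = 1.464584×10^9 km.
From the vis-viva equation, v = √[μ(2/r − 1/a_t)] = 5.402 km/s.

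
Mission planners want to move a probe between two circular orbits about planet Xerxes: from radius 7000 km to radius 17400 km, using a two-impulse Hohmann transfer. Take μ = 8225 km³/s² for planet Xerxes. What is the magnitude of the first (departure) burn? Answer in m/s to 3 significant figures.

Semi-major axis of the transfer orbit: a_t = (7000 + 17400)/2 = 12200 km.
Circular speed at r = 7000 km: v_c = √(μ/r) = 1.08397 km/s.
Transfer-orbit speed at the same r (vis-viva, a = a_t): v_t = √[μ(2/r − 1/a_t)] = 1.29453 km/s.
Δv₁ = |v_t − v_c| = |1.29453 − 1.08397| = 0.2106 km/s.

Δv₁ = 211 m/s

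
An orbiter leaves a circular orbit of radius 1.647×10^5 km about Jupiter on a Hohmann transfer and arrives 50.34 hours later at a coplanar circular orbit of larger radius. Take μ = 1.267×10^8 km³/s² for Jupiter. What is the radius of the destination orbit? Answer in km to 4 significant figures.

Transfer time t = 50.34 hours = 1.81224×10^5 s, and t = π√(a_t³/μ).
So a_t = (μ t²/π²)^(1/3) = (1.267×10^8 × (1.81224×10^5)² / π²)^(1/3) = 7.4984×10^5 km.
Since a_t = (r₁ + r₂)/2, r₂ = 2a_t − r₁ = 2×7.4984×10^5 − 1.647×10^5 = 1.33498×10^6 km.

r₂ = 1.335×10^6 km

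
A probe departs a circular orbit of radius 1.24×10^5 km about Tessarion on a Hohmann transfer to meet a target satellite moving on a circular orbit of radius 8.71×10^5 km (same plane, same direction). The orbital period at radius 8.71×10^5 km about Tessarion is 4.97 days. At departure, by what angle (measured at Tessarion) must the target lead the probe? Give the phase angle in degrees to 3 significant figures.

From Kepler's third law T² = 4π²r³/μ at r = 8.71×10^5 km, T = 4.97 days = 4.97 × 86400 s = 4.29408×10^5 s: μ = 4π²r³/T² = 1.41473×10^8 km³/s².
The Hohmann ellipse has a_t = (r₁ + r₂)/2 = 4.975×10^5 km.
Transfer time t = π√(a_t³/μ) = 92684 s.
The target's mean motion on its circular orbit is ω₂ = √(μ/r₂³) = 1.4632×10^-5 rad/s.
Angle swept by the target during transfer: ω₂·t = 1.3562 rad = 77.70°.
The probe traverses 180° on the transfer ellipse, so the target must lead by 180° − 77.70° = 102°.

φ = 102°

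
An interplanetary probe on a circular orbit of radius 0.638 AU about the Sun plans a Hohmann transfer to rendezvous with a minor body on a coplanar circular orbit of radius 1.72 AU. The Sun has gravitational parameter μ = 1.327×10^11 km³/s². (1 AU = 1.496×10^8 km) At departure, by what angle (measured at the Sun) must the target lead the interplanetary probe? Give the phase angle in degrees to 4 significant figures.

φ = 77.85°

In km: r₁ = 0.638 × 1.496×10^8 = 9.54448×10^7 km; r₂ = 1.72 × 1.496×10^8 = 2.57312×10^8 km.
Semi-major axis of the transfer orbit: a_t = (9.54448×10^7 + 2.57312×10^8)/2 = 1.763784×10^8 km.
Transfer time t = π√(a_t³/μ) = 2.020×10^7 s.
Target angular speed ω₂ = √(μ/r₂³) = 8.826×10^-8 rad/s.
Angle swept by the target during transfer: ω₂·t = 1.7829 rad = 102.15°.
The interplanetary probe traverses 180° on the transfer ellipse, so the target must lead by 180° − 102.15° = 77.85°.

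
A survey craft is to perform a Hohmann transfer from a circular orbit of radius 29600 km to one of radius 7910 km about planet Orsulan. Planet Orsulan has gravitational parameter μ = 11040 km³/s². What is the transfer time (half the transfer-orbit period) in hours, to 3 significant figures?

The Hohmann ellipse has a_t = (r₁ + r₂)/2 = 18755 km.
Transfer time t = π√(a_t³/μ) = π√((18755)³ / 11040) = 76800 s.
Converting: 76800 s ÷ 3600 s/hour = 21.3 hours.

t = 21.3 hours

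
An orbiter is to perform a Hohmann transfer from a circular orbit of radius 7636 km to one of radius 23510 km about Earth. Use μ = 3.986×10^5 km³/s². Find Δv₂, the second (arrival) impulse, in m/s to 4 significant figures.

Δv₂ = 1234 m/s

Transfer-ellipse semi-major axis a_t = (r₁ + r₂)/2 = (7636 + 23510)/2 = 15573 km.
Circular speed at r = 23510 km: v_c = √(μ/r) = 4.1176 km/s.
Vis-viva on the transfer ellipse at r = 23510 km gives v_t = √[μ(2/r − 1/a_t)] = 2.8833 km/s.
Δv₂ = |v_t − v_c| = |2.8833 − 4.1176| = 1.234 km/s.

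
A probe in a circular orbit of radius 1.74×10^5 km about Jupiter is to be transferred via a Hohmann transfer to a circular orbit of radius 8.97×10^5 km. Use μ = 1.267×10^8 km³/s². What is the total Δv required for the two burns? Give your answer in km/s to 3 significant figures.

Δv = 13.1 km/s

Semi-major axis of the transfer orbit: a_t = (1.740×10^5 + 8.970×10^5)/2 = 5.355×10^5 km.
At r₁ the circular-orbit speed is v₁ = √(μ/r₁) = 26.98 km/s.
Transfer-orbit speed at r₁ (v² = μ(2/r − 1/a)): v_p = √[μ(2/r₁ − 1/a_t)] = 34.92 km/s.
First burn Δv₁ = |v_p − v₁| = 7.940 km/s.
Circular speed at r₂: v₂ = √(μ/r₂) = 11.885 km/s.
Transfer-orbit speed at r₂: v_a = √[μ(2/r₂ − 1/a_t)] = 6.7747 km/s.
Second burn Δv₂ = |v₂ − v_a| = 5.110 km/s.
Total Δv = Δv₁ + Δv₂ = 13.05 km/s.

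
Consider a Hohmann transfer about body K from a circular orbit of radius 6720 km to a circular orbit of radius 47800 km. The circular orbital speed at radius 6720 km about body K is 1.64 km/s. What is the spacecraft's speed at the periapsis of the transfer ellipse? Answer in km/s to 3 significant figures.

From the circular-orbit relation v² = μ/r at r = 6720 km: μ = v²r = (1.64)² × 6720 = 18074.1 km³/s².
Semi-major axis of the transfer orbit: a_t = (6720 + 47800)/2 = 27260 km.
The periapsis of the transfer ellipse is at r = 6720 km.
Applying v² = μ(2/r − 1/a_t): v = 2.172 km/s.

v = 2.17 km/s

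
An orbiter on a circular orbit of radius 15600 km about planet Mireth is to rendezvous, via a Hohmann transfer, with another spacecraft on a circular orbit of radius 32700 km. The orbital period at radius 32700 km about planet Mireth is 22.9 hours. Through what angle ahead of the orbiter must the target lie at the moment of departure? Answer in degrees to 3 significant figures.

φ = 65.8°

From Kepler's third law T² = 4π²r³/μ at r = 32700 km, T = 22.9 hours = 22.9 × 3600 s = 82440 s: μ = 4π²r³/T² = 2.03108×10^5 km³/s².
The Hohmann ellipse has a_t = (r₁ + r₂)/2 = 24150 km.
The half-period of the transfer ellipse is t = π√(a_t³/μ) = 26160 s.
Target angular speed ω₂ = √(μ/r₂³) = 7.622×10^-5 rad/s.
Angle swept by the target during transfer: ω₂·t = 1.994 rad = 114.2°.
The orbiter traverses 180° on the transfer ellipse, so the target must lead by 180° − 114.2° = 65.8°.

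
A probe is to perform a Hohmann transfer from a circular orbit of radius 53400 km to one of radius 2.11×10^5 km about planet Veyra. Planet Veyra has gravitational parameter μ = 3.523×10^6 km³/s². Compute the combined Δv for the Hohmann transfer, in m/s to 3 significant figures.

Δv = 3630 m/s

The Hohmann ellipse has a_t = (r₁ + r₂)/2 = 1.322×10^5 km.
Circular speed at r₁: v₁ = √(μ/r₁) = √(3.523×10^6/53400) = 8.12242 km/s.
Transfer-orbit speed at r₁ (v² = μ(2/r − 1/a)): v_p = √[μ(2/r₁ − 1/a_t)] = 10.2615 km/s.
First burn Δv₁ = |v_p − v₁| = 2.139 km/s.
Circular speed at r₂: v₂ = √(μ/r₂) = 4.086 km/s.
Transfer-orbit speed at r₂: v_a = √[μ(2/r₂ − 1/a_t)] = 2.597 km/s.
Second burn Δv₂ = |v₂ − v_a| = 1.489 km/s.
Total Δv = Δv₁ + Δv₂ = 3.628 km/s.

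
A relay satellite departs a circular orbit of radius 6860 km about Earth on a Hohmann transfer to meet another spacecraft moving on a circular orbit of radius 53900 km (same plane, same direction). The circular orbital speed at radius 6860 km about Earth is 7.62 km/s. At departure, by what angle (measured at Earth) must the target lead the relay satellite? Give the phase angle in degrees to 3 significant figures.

From the circular-orbit relation v² = μ/r at r = 6860 km: μ = v²r = (7.62)² × 6860 = 3.98322×10^5 km³/s².
Semi-major axis of the transfer orbit: a_t = (6860 + 53900)/2 = 30380 km.
The half-period of the transfer ellipse is t = π√(a_t³/μ) = 26358 s.
The target's mean motion on its circular orbit is ω₂ = √(μ/r₂³) = 5.0435×10^-5 rad/s.
Angle swept by the target during transfer: ω₂·t = 1.3294 rad = 76.17°.
Arrival is 180° from departure on the ellipse, so φ = 180° − 76.17° = 104°.

φ = 104°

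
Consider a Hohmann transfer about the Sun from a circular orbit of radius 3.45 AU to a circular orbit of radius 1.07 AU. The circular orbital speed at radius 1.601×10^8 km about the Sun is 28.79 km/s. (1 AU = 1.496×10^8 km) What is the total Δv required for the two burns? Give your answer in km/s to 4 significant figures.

From the circular-orbit relation v² = μ/r at r = 1.601×10^8 km: μ = v²r = (28.79)² × 1.601×10^8 = 1.32701×10^11 km³/s².
In km: r₁ = 3.45 × 1.496×10^8 = 5.1612×10^8 km; r₂ = 1.07 × 1.496×10^8 = 1.60072×10^8 km.
Semi-major axis of the transfer orbit: a_t = (5.1612×10^8 + 1.60072×10^8)/2 = 3.38096×10^8 km.
At r₁ the circular-orbit speed is v₁ = √(μ/r₁) = 16.035 km/s.
Transfer-orbit speed at r₁ (vis-viva): v_a = √[μ(2/r₁ − 1/a_t)] = 11.033 km/s.
First burn Δv₁ = |v_a − v₁| = 5.002 km/s.
Circular speed at r₂: v₂ = √(μ/r₂) = 28.7925 km/s.
Transfer-orbit speed at r₂: v_p = √[μ(2/r₂ − 1/a_t)] = 35.5742 km/s.
Second burn Δv₂ = |v₂ − v_p| = 6.782 km/s.
Δv = Δv₁ + Δv₂ = 5.002 + 6.782 = 11.78 km/s.

Δv = 11.78 km/s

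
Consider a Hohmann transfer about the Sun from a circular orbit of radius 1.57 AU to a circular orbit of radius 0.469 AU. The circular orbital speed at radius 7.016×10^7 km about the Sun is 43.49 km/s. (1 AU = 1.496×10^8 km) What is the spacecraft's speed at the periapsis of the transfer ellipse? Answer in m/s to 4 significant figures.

v = 53970 m/s

From the circular-orbit relation v² = μ/r at r = 7.016×10^7 km: μ = v²r = (43.49)² × 7.016×10^7 = 1.32699×10^11 km³/s².
In km: r₁ = 1.57 × 1.496×10^8 = 2.34872×10^8 km; r₂ = 0.469 × 1.496×10^8 = 7.01624×10^7 km.
The Hohmann ellipse has a_t = (r₁ + r₂)/2 = 1.525172×10^8 km.
The periapsis of the transfer ellipse is at r = 7.01624×10^7 km.
Applying v² = μ(2/r − 1/a_t): v = 53.97 km/s.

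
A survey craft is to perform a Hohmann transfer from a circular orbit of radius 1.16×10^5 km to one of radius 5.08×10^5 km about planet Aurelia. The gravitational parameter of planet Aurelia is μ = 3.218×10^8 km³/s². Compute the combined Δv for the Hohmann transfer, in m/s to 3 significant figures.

Δv = 24400 m/s

Semi-major axis of the transfer orbit: a_t = (1.160×10^5 + 5.080×10^5)/2 = 3.120×10^5 km.
Circular speed at r₁: v₁ = √(μ/r₁) = √(3.218×10^8/1.160×10^5) = 52.67 km/s.
On the transfer ellipse at r₁, v² = μ(2/r − 1/a) gives v_p = √[μ(2/r₁ − 1/a_t)] = 67.21 km/s.
First burn Δv₁ = |v_p − v₁| = 14.54 km/s.
Circular speed at r₂: v₂ = √(μ/r₂) = 25.169 km/s.
Transfer-orbit speed at r₂: v_a = √[μ(2/r₂ − 1/a_t)] = 15.347 km/s.
Second burn Δv₂ = |v₂ − v_a| = 9.822 km/s.
Δv = Δv₁ + Δv₂ = 14.54 + 9.822 = 24.36 km/s.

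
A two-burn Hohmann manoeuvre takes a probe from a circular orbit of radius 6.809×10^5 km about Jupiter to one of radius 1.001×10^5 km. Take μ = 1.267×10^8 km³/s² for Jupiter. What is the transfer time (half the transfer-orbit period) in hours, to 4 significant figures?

Semi-major axis of the transfer orbit: a_t = (6.809×10^5 + 1.001×10^5)/2 = 3.905×10^5 km.
Transfer time t = π√(a_t³/μ) = π√((3.905×10^5)³ / 1.267×10^8) = 68110 s.
Converting: 68110 s ÷ 3600 s/hour = 18.92 hours.

t = 18.92 hours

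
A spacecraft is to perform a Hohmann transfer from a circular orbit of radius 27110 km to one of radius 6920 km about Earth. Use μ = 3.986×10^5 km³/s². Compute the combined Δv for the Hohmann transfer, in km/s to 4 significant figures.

Δv = 3.380 km/s

Semi-major axis of the transfer orbit: a_t = (27110 + 6920)/2 = 17015 km.
At r₁ the circular-orbit speed is v₁ = √(μ/r₁) = 3.83446 km/s.
On the transfer ellipse at r₁, vis-viva equation gives v_a = √[μ(2/r₁ − 1/a_t)] = 2.44535 km/s.
First burn Δv₁ = |v_a − v₁| = 1.38911 km/s.
At r₂, v₂ = √(μ/r₂) = 7.589543 km/s.
Transfer-orbit speed at r₂: v_p = √[μ(2/r₂ − 1/a_t)] = 9.579975 km/s.
Second burn Δv₂ = |v₂ − v_p| = 1.99043 km/s.
Total Δv = Δv₁ + Δv₂ = 3.380 km/s.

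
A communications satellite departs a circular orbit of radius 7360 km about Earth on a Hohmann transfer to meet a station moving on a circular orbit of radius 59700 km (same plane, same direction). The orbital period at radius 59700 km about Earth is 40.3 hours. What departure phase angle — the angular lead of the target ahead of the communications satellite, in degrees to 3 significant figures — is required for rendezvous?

φ = 104°

From Kepler's third law T² = 4π²r³/μ at r = 59700 km, T = 40.3 hours = 40.3 × 3600 s = 1.4508×10^5 s: μ = 4π²r³/T² = 3.99087×10^5 km³/s².
The Hohmann ellipse has a_t = (r₁ + r₂)/2 = 33530 km.
The half-period of the transfer ellipse is t = π√(a_t³/μ) = 30530 s.
Target angular speed ω₂ = √(μ/r₂³) = 4.331×10^-5 rad/s.
Angle swept by the target during transfer: ω₂·t = 1.3223 rad = 75.76°.
The communications satellite traverses 180° on the transfer ellipse, so the target must lead by 180° − 75.76° = 104°.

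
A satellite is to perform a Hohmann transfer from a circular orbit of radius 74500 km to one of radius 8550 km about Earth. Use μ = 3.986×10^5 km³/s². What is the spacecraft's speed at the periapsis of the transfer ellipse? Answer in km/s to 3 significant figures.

The Hohmann ellipse has a_t = (r₁ + r₂)/2 = 41525 km.
The periapsis of the transfer ellipse is at r = 8550 km.
Applying v² = μ(2/r − 1/a_t): v = 9.146 km/s.

v = 9.15 km/s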